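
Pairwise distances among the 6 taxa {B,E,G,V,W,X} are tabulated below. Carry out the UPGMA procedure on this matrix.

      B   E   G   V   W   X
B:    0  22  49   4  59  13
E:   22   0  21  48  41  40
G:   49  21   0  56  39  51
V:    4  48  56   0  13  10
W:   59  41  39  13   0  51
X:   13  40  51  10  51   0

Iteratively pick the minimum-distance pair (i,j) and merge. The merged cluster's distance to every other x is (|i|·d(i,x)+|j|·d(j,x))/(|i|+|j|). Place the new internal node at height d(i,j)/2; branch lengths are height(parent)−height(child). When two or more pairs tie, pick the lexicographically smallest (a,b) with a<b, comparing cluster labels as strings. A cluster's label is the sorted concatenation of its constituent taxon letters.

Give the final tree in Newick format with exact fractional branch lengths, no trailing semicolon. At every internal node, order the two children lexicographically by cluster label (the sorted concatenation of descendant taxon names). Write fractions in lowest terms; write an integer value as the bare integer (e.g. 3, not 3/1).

step 1: merge (B,V) at d=4; branch lengths B→2, V→2; new cluster BV
  updated: d(BV,E)=35, d(BV,G)=105/2, d(BV,W)=36, d(BV,X)=23/2
step 2: merge (BV,X) at d=23/2; branch lengths BV→15/4, X→23/4; new cluster BVX
  updated: d(BVX,E)=110/3, d(BVX,G)=52, d(BVX,W)=41
step 3: merge (E,G) at d=21; branch lengths E→21/2, G→21/2; new cluster EG
  updated: d(BVX,EG)=133/3, d(EG,W)=40
step 4: merge (EG,W) at d=40; branch lengths EG→19/2, W→20; new cluster EGW
  updated: d(BVX,EGW)=389/9
step 5: merge (BVX,EGW) at d=389/9; branch lengths BVX→571/36, EGW→29/18; new cluster BEGVWX
final tree: (((B:2,V:2):15/4,X:23/4):571/36,((E:21/2,G:21/2):19/2,W:20):29/18)
total length: 2933/36

(((B:2,V:2):15/4,X:23/4):571/36,((E:21/2,G:21/2):19/2,W:20):29/18)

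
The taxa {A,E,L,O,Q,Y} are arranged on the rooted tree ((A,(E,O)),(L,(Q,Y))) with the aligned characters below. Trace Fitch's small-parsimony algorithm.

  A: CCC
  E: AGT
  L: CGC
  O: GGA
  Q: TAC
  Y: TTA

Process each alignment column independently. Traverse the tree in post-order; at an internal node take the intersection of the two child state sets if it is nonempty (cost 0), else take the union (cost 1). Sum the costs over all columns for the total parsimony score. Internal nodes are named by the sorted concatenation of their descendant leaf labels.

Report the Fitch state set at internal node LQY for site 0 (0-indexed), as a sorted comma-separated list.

C,T

site 0, node EO: E={A} ∪ O={G} → {A,G} (+1)
site 0, node AEO: A={C} ∪ EO={A,G} → {A,C,G} (+1)
site 0, node QY: Q={T} ∩ Y={T} → {T} (+0)
site 0, node LQY: L={C} ∪ QY={T} → {C,T} (+1)
site 0, node AELOQY: AEO={A,C,G} ∩ LQY={C,T} → {C} (+0)
site 1, node EO: E={G} ∩ O={G} → {G} (+0)
site 1, node AEO: A={C} ∪ EO={G} → {C,G} (+1)
site 1, node QY: Q={A} ∪ Y={T} → {A,T} (+1)
site 1, node LQY: L={G} ∪ QY={A,T} → {A,G,T} (+1)
site 1, node AELOQY: AEO={C,G} ∩ LQY={A,G,T} → {G} (+0)
site 2, node EO: E={T} ∪ O={A} → {A,T} (+1)
site 2, node AEO: A={C} ∪ EO={A,T} → {A,C,T} (+1)
site 2, node QY: Q={C} ∪ Y={A} → {A,C} (+1)
site 2, node LQY: L={C} ∩ QY={A,C} → {C} (+0)
site 2, node AELOQY: AEO={A,C,T} ∩ LQY={C} → {C} (+0)
per-site changes: [3, 3, 3]; total = 9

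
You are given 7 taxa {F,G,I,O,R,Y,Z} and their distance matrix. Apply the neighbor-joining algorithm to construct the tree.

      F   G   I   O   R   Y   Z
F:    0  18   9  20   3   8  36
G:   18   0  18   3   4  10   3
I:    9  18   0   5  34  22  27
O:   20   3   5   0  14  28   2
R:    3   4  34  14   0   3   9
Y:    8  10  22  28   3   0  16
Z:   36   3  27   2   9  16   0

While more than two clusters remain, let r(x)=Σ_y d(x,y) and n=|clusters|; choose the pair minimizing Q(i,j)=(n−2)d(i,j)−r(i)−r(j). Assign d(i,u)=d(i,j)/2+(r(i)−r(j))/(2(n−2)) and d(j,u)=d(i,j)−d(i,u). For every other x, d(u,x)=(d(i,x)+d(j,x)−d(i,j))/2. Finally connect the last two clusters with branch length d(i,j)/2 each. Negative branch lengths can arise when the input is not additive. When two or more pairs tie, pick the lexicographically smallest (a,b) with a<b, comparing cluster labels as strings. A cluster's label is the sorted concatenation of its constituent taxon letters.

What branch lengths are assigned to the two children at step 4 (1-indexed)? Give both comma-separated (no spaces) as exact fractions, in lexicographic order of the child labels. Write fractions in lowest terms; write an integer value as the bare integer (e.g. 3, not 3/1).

iteration 1: select F,I (d=9, Q=-164); attach at lengths (12/5, 33/5); label the merged cluster FI
  updated: d(FI,G)=27/2, d(FI,O)=8, d(FI,R)=14, d(FI,Y)=21/2, d(FI,Z)=27
iteration 2: select O,Z (d=2, Q=-104); attach at lengths (3/4, 5/4); label the merged cluster OZ
  updated: d(FI,OZ)=33/2, d(G,OZ)=2, d(OZ,R)=21/2, d(OZ,Y)=21
iteration 3: select G,OZ (d=2, Q=-147/2); attach at lengths (-29/12, 53/12); label the merged cluster GOZ
  updated: d(FI,GOZ)=14, d(GOZ,R)=25/4, d(GOZ,Y)=29/2
iteration 4: select FI,Y (d=21/2, Q=-91/2); attach at lengths (63/8, 21/8); label the merged cluster FIY
  updated: d(FIY,GOZ)=9, d(FIY,R)=13/4
iteration 5: select FIY,GOZ (d=9, Q=-37/2); attach at lengths (3, 6); label the merged cluster FGIOYZ
  updated: d(FGIOYZ,R)=1/4
iteration 6: select FGIOYZ,R (d=1/4); attach at lengths (1/8, 1/8); label the merged cluster FGIORYZ
final tree: ((((F:12/5,I:33/5):63/8,Y:21/8):3,(G:-29/12,(O:3/4,Z:5/4):53/12):6):1/8,R:1/8)
total length: 131/4

63/8,21/8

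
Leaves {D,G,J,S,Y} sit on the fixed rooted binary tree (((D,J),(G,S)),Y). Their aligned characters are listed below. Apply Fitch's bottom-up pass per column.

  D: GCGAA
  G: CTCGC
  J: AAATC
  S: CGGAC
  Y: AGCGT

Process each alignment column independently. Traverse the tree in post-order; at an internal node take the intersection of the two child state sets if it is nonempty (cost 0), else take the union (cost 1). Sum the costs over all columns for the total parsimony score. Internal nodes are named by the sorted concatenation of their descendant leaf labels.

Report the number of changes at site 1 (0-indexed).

site 0, node DJ: D={G} ∪ J={A} → {A,G} (+1)
site 0, node GS: G={C} ∩ S={C} → {C} (+0)
site 0, node DGJS: DJ={A,G} ∪ GS={C} → {A,C,G} (+1)
site 0, node DGJSY: DGJS={A,C,G} ∩ Y={A} → {A} (+0)
site 1, node DJ: D={C} ∪ J={A} → {A,C} (+1)
site 1, node GS: G={T} ∪ S={G} → {G,T} (+1)
site 1, node DGJS: DJ={A,C} ∪ GS={G,T} → {A,C,G,T} (+1)
site 1, node DGJSY: DGJS={A,C,G,T} ∩ Y={G} → {G} (+0)
site 2, node DJ: D={G} ∪ J={A} → {A,G} (+1)
site 2, node GS: G={C} ∪ S={G} → {C,G} (+1)
site 2, node DGJS: DJ={A,G} ∩ GS={C,G} → {G} (+0)
site 2, node DGJSY: DGJS={G} ∪ Y={C} → {C,G} (+1)
site 3, node DJ: D={A} ∪ J={T} → {A,T} (+1)
site 3, node GS: G={G} ∪ S={A} → {A,G} (+1)
site 3, node DGJS: DJ={A,T} ∩ GS={A,G} → {A} (+0)
site 3, node DGJSY: DGJS={A} ∪ Y={G} → {A,G} (+1)
site 4, node DJ: D={A} ∪ J={C} → {A,C} (+1)
site 4, node GS: G={C} ∩ S={C} → {C} (+0)
site 4, node DGJS: DJ={A,C} ∩ GS={C} → {C} (+0)
site 4, node DGJSY: DGJS={C} ∪ Y={T} → {C,T} (+1)
per-site changes: [2, 3, 3, 3, 2]; total = 13

3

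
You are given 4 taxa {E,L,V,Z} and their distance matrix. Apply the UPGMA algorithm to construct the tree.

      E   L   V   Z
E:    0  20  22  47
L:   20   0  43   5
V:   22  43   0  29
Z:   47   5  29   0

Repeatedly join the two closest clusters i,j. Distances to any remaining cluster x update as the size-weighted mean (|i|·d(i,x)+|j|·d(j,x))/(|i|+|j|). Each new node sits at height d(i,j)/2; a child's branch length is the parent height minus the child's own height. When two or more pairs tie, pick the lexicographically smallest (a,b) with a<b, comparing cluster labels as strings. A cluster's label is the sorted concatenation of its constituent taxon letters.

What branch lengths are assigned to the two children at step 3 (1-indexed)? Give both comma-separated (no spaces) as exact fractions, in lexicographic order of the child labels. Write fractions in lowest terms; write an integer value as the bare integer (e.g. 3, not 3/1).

51/8,119/8

iteration 1: select L,Z (d=5); attach at lengths (5/2, 5/2); label the merged cluster LZ
  updated: d(E,LZ)=67/2, d(LZ,V)=36
iteration 2: select E,V (d=22); attach at lengths (11, 11); label the merged cluster EV
  updated: d(EV,LZ)=139/4
iteration 3: select EV,LZ (d=139/4); attach at lengths (51/8, 119/8); label the merged cluster ELVZ
final tree: ((E:11,V:11):51/8,(L:5/2,Z:5/2):119/8)
total length: 193/4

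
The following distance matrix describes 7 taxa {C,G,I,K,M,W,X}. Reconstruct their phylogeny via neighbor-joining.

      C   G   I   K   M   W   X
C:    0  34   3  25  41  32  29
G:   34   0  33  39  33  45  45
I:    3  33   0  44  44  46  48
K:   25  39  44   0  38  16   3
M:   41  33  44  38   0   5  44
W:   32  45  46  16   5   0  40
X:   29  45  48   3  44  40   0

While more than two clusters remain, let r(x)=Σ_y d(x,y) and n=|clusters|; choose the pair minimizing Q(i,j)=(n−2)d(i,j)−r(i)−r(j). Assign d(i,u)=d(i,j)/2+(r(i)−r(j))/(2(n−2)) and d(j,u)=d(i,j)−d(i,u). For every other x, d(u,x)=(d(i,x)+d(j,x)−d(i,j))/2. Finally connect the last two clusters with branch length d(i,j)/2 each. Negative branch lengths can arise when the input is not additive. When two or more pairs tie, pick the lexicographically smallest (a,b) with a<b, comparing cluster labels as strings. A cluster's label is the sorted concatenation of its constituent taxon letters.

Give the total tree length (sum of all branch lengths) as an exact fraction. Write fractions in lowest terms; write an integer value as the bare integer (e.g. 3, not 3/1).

1. join C+I (d=3, Q=-367) ⇒ CI; edges |C|=-39/10, |I|=69/10
  updated: d(CI,G)=32, d(CI,K)=33, d(CI,M)=41, d(CI,W)=75/2, d(CI,X)=37
2. join K+X (d=3, Q=-286) ⇒ KX; edges |K|=-7/2, |X|=13/2
  updated: d(CI,KX)=67/2, d(G,KX)=81/2, d(KX,M)=79/2, d(KX,W)=53/2
3. join M+W (d=5, Q=-435/2) ⇒ MW; edges |M|=13/4, |W|=7/4
  updated: d(CI,MW)=147/4, d(G,MW)=73/2, d(KX,MW)=61/2
4. join CI+G (d=32, Q=-589/4) ⇒ CGI; edges |CI|=229/16, |G|=283/16
  updated: d(CGI,KX)=21, d(CGI,MW)=165/8
5. join CGI+KX (d=21, Q=-577/8) ⇒ CGIKX; edges |CGI|=89/16, |KX|=247/16
  updated: d(CGIKX,MW)=241/16
6. join CGIKX+MW (d=241/16) ⇒ CGIKMWX; edges |CGIKX|=241/32, |MW|=241/32
final tree: ((((C:-39/10,I:69/10):229/16,G:283/16):89/16,(K:-7/2,X:13/2):247/16):241/32,(M:13/4,W:7/4):241/32)
total length: 1265/16

1265/16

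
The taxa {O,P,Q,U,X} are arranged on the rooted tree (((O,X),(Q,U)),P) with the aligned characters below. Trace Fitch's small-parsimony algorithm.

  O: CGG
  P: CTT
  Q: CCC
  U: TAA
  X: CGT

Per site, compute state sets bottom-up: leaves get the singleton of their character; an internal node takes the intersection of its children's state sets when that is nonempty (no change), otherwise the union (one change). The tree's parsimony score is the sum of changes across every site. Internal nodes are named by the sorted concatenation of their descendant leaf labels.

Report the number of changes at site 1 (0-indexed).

3

site 0, node OX: O={C} ∩ X={C} → {C} (+0)
site 0, node QU: Q={C} ∪ U={T} → {C,T} (+1)
site 0, node OQUX: OX={C} ∩ QU={C,T} → {C} (+0)
site 0, node OPQUX: OQUX={C} ∩ P={C} → {C} (+0)
site 1, node OX: O={G} ∩ X={G} → {G} (+0)
site 1, node QU: Q={C} ∪ U={A} → {A,C} (+1)
site 1, node OQUX: OX={G} ∪ QU={A,C} → {A,C,G} (+1)
site 1, node OPQUX: OQUX={A,C,G} ∪ P={T} → {A,C,G,T} (+1)
site 2, node OX: O={G} ∪ X={T} → {G,T} (+1)
site 2, node QU: Q={C} ∪ U={A} → {A,C} (+1)
site 2, node OQUX: OX={G,T} ∪ QU={A,C} → {A,C,G,T} (+1)
site 2, node OPQUX: OQUX={A,C,G,T} ∩ P={T} → {T} (+0)
per-site changes: [1, 3, 3]; total = 7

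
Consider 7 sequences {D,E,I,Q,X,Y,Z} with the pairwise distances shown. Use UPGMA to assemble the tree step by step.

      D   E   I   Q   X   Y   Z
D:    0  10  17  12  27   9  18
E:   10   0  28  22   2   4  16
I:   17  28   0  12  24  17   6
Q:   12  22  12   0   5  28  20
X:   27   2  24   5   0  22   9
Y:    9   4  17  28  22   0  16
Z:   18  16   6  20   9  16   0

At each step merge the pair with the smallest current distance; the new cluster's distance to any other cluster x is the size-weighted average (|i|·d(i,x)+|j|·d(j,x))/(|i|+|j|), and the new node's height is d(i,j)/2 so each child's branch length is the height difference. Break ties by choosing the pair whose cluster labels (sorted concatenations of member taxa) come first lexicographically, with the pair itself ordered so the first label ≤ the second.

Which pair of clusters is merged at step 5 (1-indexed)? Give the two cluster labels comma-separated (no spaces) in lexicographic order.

DY,IZ

1. join E+X (d=2) ⇒ EX; edges |E|=1, |X|=1
  updated: d(D,EX)=37/2, d(EX,I)=26, d(EX,Q)=27/2, d(EX,Y)=13, d(EX,Z)=25/2
2. join I+Z (d=6) ⇒ IZ; edges |I|=3, |Z|=3
  updated: d(D,IZ)=35/2, d(EX,IZ)=77/4, d(IZ,Q)=16, d(IZ,Y)=33/2
3. join D+Y (d=9) ⇒ DY; edges |D|=9/2, |Y|=9/2
  updated: d(DY,EX)=63/4, d(DY,IZ)=17, d(DY,Q)=20
4. join EX+Q (d=27/2) ⇒ EQX; edges |EX|=23/4, |Q|=27/4
  updated: d(DY,EQX)=103/6, d(EQX,IZ)=109/6
5. join DY+IZ (d=17) ⇒ DIYZ; edges |DY|=4, |IZ|=11/2
  updated: d(DIYZ,EQX)=53/3
6. join DIYZ+EQX (d=53/3) ⇒ DEIQXYZ; edges |DIYZ|=1/3, |EQX|=25/12
final tree: (((D:9/2,Y:9/2):4,(I:3,Z:3):11/2):1/3,((E:1,X:1):23/4,Q:27/4):25/12)
total length: 497/12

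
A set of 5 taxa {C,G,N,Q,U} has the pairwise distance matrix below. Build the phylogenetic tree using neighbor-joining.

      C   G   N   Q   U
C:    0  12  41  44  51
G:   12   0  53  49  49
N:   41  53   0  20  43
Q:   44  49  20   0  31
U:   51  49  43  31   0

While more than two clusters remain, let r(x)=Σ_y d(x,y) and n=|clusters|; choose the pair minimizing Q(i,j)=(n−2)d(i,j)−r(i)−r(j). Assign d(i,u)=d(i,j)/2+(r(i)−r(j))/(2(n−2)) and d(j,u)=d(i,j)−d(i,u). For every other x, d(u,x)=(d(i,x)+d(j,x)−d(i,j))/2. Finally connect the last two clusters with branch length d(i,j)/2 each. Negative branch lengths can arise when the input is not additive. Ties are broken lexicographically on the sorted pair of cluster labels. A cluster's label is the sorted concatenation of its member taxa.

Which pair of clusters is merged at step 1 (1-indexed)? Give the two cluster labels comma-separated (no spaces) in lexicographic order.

C,G

1. join C+G (d=12, Q=-275) ⇒ CG; edges |C|=7/2, |G|=17/2
  updated: d(CG,N)=41, d(CG,Q)=81/2, d(CG,U)=44
2. join CG+U (d=44, Q=-311/2) ⇒ CGU; edges |CG|=191/8, |U|=161/8
  updated: d(CGU,N)=20, d(CGU,Q)=55/4
3. join CGU+N (d=20, Q=-215/4) ⇒ CGNU; edges |CGU|=55/8, |N|=105/8
  updated: d(CGNU,Q)=55/8
4. join CGNU+Q (d=55/8) ⇒ CGNQU; edges |CGNU|=55/16, |Q|=55/16
final tree: ((((C:7/2,G:17/2):191/8,U:161/8):55/8,N:105/8):55/16,Q:55/16)
total length: 663/8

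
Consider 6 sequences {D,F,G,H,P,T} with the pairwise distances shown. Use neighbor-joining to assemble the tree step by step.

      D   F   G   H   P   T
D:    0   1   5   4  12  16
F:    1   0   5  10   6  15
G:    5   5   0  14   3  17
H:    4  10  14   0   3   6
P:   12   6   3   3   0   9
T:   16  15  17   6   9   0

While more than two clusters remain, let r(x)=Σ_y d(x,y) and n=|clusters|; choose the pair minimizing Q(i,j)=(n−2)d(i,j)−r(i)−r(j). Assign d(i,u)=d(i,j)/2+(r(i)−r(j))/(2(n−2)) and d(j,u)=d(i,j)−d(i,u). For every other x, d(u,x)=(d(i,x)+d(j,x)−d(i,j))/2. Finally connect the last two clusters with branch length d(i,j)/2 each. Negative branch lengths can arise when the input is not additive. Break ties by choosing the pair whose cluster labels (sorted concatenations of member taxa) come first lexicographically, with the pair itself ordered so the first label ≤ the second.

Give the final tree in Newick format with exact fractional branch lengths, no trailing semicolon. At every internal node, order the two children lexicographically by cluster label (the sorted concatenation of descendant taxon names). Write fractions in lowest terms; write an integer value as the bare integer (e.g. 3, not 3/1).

(((D:15/16,F:1/16):39/16,G:33/16):67/32,((H:-1/4,T:25/4):17/6,P:1/6):67/32)

iteration 1: select H,T (d=6, Q=-76); attach at lengths (-1/4, 25/4); label the merged cluster HT
  updated: d(D,HT)=7, d(F,HT)=19/2, d(G,HT)=25/2, d(HT,P)=3
iteration 2: select HT,P (d=3, Q=-47); attach at lengths (17/6, 1/6); label the merged cluster HPT
  updated: d(D,HPT)=8, d(F,HPT)=25/4, d(G,HPT)=25/4
iteration 3: select D,F (d=1, Q=-97/4); attach at lengths (15/16, 1/16); label the merged cluster DF
  updated: d(DF,G)=9/2, d(DF,HPT)=53/8
iteration 4: select DF,G (d=9/2, Q=-139/8); attach at lengths (39/16, 33/16); label the merged cluster DFG
  updated: d(DFG,HPT)=67/16
iteration 5: select DFG,HPT (d=67/16); attach at lengths (67/32, 67/32); label the merged cluster DFGHPT
final tree: (((D:15/16,F:1/16):39/16,G:33/16):67/32,((H:-1/4,T:25/4):17/6,P:1/6):67/32)
total length: 299/16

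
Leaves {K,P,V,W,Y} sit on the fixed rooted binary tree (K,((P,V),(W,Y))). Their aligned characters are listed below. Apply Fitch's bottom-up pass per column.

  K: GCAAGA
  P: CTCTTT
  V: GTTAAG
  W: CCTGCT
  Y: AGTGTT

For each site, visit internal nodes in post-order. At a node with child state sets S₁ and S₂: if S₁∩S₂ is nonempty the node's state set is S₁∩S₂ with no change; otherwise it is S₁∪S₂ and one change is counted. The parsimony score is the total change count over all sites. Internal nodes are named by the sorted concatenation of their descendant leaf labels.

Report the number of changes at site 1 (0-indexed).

PV@0: {C} ∪ {G} = {C,G} (union, +1)
WY@0: {C} ∪ {A} = {A,C} (union, +1)
PVWY@0: {C,G} ∩ {A,C} = {C} (intersection, +0)
KPVWY@0: {G} ∪ {C} = {C,G} (union, +1)
PV@1: {T} ∩ {T} = {T} (intersection, +0)
WY@1: {C} ∪ {G} = {C,G} (union, +1)
PVWY@1: {T} ∪ {C,G} = {C,G,T} (union, +1)
KPVWY@1: {C} ∩ {C,G,T} = {C} (intersection, +0)
PV@2: {C} ∪ {T} = {C,T} (union, +1)
WY@2: {T} ∩ {T} = {T} (intersection, +0)
PVWY@2: {C,T} ∩ {T} = {T} (intersection, +0)
KPVWY@2: {A} ∪ {T} = {A,T} (union, +1)
PV@3: {T} ∪ {A} = {A,T} (union, +1)
WY@3: {G} ∩ {G} = {G} (intersection, +0)
PVWY@3: {A,T} ∪ {G} = {A,G,T} (union, +1)
KPVWY@3: {A} ∩ {A,G,T} = {A} (intersection, +0)
PV@4: {T} ∪ {A} = {A,T} (union, +1)
WY@4: {C} ∪ {T} = {C,T} (union, +1)
PVWY@4: {A,T} ∩ {C,T} = {T} (intersection, +0)
KPVWY@4: {G} ∪ {T} = {G,T} (union, +1)
PV@5: {T} ∪ {G} = {G,T} (union, +1)
WY@5: {T} ∩ {T} = {T} (intersection, +0)
PVWY@5: {G,T} ∩ {T} = {T} (intersection, +0)
KPVWY@5: {A} ∪ {T} = {A,T} (union, +1)
per-site changes: [3, 2, 2, 2, 3, 2]; total = 14

2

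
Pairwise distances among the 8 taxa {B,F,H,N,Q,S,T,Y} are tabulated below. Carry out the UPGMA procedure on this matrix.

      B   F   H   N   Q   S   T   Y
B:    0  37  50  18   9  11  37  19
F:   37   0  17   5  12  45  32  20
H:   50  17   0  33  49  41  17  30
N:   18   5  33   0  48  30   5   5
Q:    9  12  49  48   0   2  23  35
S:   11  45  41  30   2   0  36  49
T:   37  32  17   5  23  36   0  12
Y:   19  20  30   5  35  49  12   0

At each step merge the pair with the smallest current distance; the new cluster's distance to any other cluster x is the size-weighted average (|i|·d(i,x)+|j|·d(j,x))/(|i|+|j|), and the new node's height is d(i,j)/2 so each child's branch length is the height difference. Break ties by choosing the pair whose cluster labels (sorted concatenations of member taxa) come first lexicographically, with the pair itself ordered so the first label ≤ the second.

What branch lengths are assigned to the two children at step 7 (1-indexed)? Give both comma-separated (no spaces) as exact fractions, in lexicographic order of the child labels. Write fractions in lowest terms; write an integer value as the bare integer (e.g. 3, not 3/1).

379/30,661/120

1. join Q+S (d=2) ⇒ QS; edges |Q|=1, |S|=1
  updated: d(B,QS)=10, d(F,QS)=57/2, d(H,QS)=45, d(N,QS)=39, d(QS,T)=59/2, d(QS,Y)=42
2. join F+N (d=5) ⇒ FN; edges |F|=5/2, |N|=5/2
  updated: d(B,FN)=55/2, d(FN,H)=25, d(FN,QS)=135/4, d(FN,T)=37/2, d(FN,Y)=25/2
3. join B+QS (d=10) ⇒ BQS; edges |B|=5, |QS|=4
  updated: d(BQS,FN)=95/3, d(BQS,H)=140/3, d(BQS,T)=32, d(BQS,Y)=103/3
4. join T+Y (d=12) ⇒ TY; edges |T|=6, |Y|=6
  updated: d(BQS,TY)=199/6, d(FN,TY)=31/2, d(H,TY)=47/2
5. join FN+TY (d=31/2) ⇒ FNTY; edges |FN|=21/4, |TY|=7/4
  updated: d(BQS,FNTY)=389/12, d(FNTY,H)=97/4
6. join FNTY+H (d=97/4) ⇒ FHNTY; edges |FNTY|=35/8, |H|=97/8
  updated: d(BQS,FHNTY)=529/15
7. join BQS+FHNTY (d=529/15) ⇒ BFHNQSTY; edges |BQS|=379/30, |FHNTY|=661/120
final tree: ((B:5,(Q:1,S:1):4):379/30,(((F:5/2,N:5/2):21/4,(T:6,Y:6):7/4):35/8,H:97/8):661/120)
total length: 8357/120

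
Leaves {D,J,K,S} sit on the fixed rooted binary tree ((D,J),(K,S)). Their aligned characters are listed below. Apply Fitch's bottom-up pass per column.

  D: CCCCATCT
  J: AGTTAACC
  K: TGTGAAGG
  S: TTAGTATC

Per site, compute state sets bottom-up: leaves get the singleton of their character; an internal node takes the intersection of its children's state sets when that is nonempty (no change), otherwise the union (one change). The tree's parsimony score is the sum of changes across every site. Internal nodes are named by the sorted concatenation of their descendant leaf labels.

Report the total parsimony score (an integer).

14

DJ@0: {C} ∪ {A} = {A,C} (union, +1)
KS@0: {T} ∩ {T} = {T} (intersection, +0)
DJKS@0: {A,C} ∪ {T} = {A,C,T} (union, +1)
DJ@1: {C} ∪ {G} = {C,G} (union, +1)
KS@1: {G} ∪ {T} = {G,T} (union, +1)
DJKS@1: {C,G} ∩ {G,T} = {G} (intersection, +0)
DJ@2: {C} ∪ {T} = {C,T} (union, +1)
KS@2: {T} ∪ {A} = {A,T} (union, +1)
DJKS@2: {C,T} ∩ {A,T} = {T} (intersection, +0)
DJ@3: {C} ∪ {T} = {C,T} (union, +1)
KS@3: {G} ∩ {G} = {G} (intersection, +0)
DJKS@3: {C,T} ∪ {G} = {C,G,T} (union, +1)
DJ@4: {A} ∩ {A} = {A} (intersection, +0)
KS@4: {A} ∪ {T} = {A,T} (union, +1)
DJKS@4: {A} ∩ {A,T} = {A} (intersection, +0)
DJ@5: {T} ∪ {A} = {A,T} (union, +1)
KS@5: {A} ∩ {A} = {A} (intersection, +0)
DJKS@5: {A,T} ∩ {A} = {A} (intersection, +0)
DJ@6: {C} ∩ {C} = {C} (intersection, +0)
KS@6: {G} ∪ {T} = {G,T} (union, +1)
DJKS@6: {C} ∪ {G,T} = {C,G,T} (union, +1)
DJ@7: {T} ∪ {C} = {C,T} (union, +1)
KS@7: {G} ∪ {C} = {C,G} (union, +1)
DJKS@7: {C,T} ∩ {C,G} = {C} (intersection, +0)
per-site changes: [2, 2, 2, 2, 1, 1, 2, 2]; total = 14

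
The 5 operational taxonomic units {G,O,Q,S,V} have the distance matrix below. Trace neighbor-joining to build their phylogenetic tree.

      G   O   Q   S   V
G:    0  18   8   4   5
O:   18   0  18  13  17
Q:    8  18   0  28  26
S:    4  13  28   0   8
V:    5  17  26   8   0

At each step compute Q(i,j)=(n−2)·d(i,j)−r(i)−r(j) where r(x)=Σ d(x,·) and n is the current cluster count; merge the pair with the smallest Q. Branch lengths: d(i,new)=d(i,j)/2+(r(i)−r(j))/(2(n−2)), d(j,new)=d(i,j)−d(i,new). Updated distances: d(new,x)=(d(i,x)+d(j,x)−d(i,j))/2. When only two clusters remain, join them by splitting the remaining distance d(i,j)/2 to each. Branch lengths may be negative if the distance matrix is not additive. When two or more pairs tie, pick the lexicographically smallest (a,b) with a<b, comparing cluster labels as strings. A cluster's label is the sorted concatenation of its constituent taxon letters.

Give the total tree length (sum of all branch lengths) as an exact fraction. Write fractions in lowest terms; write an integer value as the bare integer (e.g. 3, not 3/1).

step 1: merge (O,Q) at d=18, Q=-92; branch lengths O→20/3, Q→34/3; new cluster OQ
  updated: d(G,OQ)=4, d(OQ,S)=23/2, d(OQ,V)=25/2
step 2: merge (G,OQ) at d=4, Q=-33; branch lengths G→-7/4, OQ→23/4; new cluster GOQ
  updated: d(GOQ,S)=23/4, d(GOQ,V)=27/4
step 3: merge (GOQ,S) at d=23/4, Q=-41/2; branch lengths GOQ→9/4, S→7/2; new cluster GOQS
  updated: d(GOQS,V)=9/2
step 4: merge (GOQS,V) at d=9/2; branch lengths GOQS→9/4, V→9/4; new cluster GOQSV
final tree: (((G:-7/4,(O:20/3,Q:34/3):23/4):9/4,S:7/2):9/4,V:9/4)
total length: 129/4

129/4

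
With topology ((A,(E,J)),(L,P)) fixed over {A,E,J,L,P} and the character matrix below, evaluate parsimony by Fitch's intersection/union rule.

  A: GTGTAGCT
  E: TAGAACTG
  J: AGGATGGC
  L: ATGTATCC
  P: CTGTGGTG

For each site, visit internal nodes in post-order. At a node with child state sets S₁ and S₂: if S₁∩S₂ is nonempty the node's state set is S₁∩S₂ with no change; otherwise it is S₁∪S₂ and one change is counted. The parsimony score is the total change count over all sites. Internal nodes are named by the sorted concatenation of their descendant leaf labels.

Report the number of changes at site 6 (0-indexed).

[col 0] EJ: children E:{T}, J:{A} ∪→ {A,T}; cost 1
[col 0] AEJ: children A:{G}, EJ:{A,T} ∪→ {A,G,T}; cost 1
[col 0] LP: children L:{A}, P:{C} ∪→ {A,C}; cost 1
[col 0] AEJLP: children AEJ:{A,G,T}, LP:{A,C} ∩→ {A}; cost 0
[col 1] EJ: children E:{A}, J:{G} ∪→ {A,G}; cost 1
[col 1] AEJ: children A:{T}, EJ:{A,G} ∪→ {A,G,T}; cost 1
[col 1] LP: children L:{T}, P:{T} ∩→ {T}; cost 0
[col 1] AEJLP: children AEJ:{A,G,T}, LP:{T} ∩→ {T}; cost 0
[col 2] EJ: children E:{G}, J:{G} ∩→ {G}; cost 0
[col 2] AEJ: children A:{G}, EJ:{G} ∩→ {G}; cost 0
[col 2] LP: children L:{G}, P:{G} ∩→ {G}; cost 0
[col 2] AEJLP: children AEJ:{G}, LP:{G} ∩→ {G}; cost 0
[col 3] EJ: children E:{A}, J:{A} ∩→ {A}; cost 0
[col 3] AEJ: children A:{T}, EJ:{A} ∪→ {A,T}; cost 1
[col 3] LP: children L:{T}, P:{T} ∩→ {T}; cost 0
[col 3] AEJLP: children AEJ:{A,T}, LP:{T} ∩→ {T}; cost 0
[col 4] EJ: children E:{A}, J:{T} ∪→ {A,T}; cost 1
[col 4] AEJ: children A:{A}, EJ:{A,T} ∩→ {A}; cost 0
[col 4] LP: children L:{A}, P:{G} ∪→ {A,G}; cost 1
[col 4] AEJLP: children AEJ:{A}, LP:{A,G} ∩→ {A}; cost 0
[col 5] EJ: children E:{C}, J:{G} ∪→ {C,G}; cost 1
[col 5] AEJ: children A:{G}, EJ:{C,G} ∩→ {G}; cost 0
[col 5] LP: children L:{T}, P:{G} ∪→ {G,T}; cost 1
[col 5] AEJLP: children AEJ:{G}, LP:{G,T} ∩→ {G}; cost 0
[col 6] EJ: children E:{T}, J:{G} ∪→ {G,T}; cost 1
[col 6] AEJ: children A:{C}, EJ:{G,T} ∪→ {C,G,T}; cost 1
[col 6] LP: children L:{C}, P:{T} ∪→ {C,T}; cost 1
[col 6] AEJLP: children AEJ:{C,G,T}, LP:{C,T} ∩→ {C,T}; cost 0
[col 7] EJ: children E:{G}, J:{C} ∪→ {C,G}; cost 1
[col 7] AEJ: children A:{T}, EJ:{C,G} ∪→ {C,G,T}; cost 1
[col 7] LP: children L:{C}, P:{G} ∪→ {C,G}; cost 1
[col 7] AEJLP: children AEJ:{C,G,T}, LP:{C,G} ∩→ {C,G}; cost 0
per-site changes: [3, 2, 0, 1, 2, 2, 3, 3]; total = 16

3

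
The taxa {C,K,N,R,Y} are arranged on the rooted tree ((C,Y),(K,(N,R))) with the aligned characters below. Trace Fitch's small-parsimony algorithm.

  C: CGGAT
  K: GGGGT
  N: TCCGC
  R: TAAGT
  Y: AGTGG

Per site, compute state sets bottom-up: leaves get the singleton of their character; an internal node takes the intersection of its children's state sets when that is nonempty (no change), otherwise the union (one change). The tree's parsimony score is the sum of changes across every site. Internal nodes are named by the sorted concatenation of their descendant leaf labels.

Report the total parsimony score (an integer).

11

[col 0] CY: children C:{C}, Y:{A} ∪→ {A,C}; cost 1
[col 0] NR: children N:{T}, R:{T} ∩→ {T}; cost 0
[col 0] KNR: children K:{G}, NR:{T} ∪→ {G,T}; cost 1
[col 0] CKNRY: children CY:{A,C}, KNR:{G,T} ∪→ {A,C,G,T}; cost 1
[col 1] CY: children C:{G}, Y:{G} ∩→ {G}; cost 0
[col 1] NR: children N:{C}, R:{A} ∪→ {A,C}; cost 1
[col 1] KNR: children K:{G}, NR:{A,C} ∪→ {A,C,G}; cost 1
[col 1] CKNRY: children CY:{G}, KNR:{A,C,G} ∩→ {G}; cost 0
[col 2] CY: children C:{G}, Y:{T} ∪→ {G,T}; cost 1
[col 2] NR: children N:{C}, R:{A} ∪→ {A,C}; cost 1
[col 2] KNR: children K:{G}, NR:{A,C} ∪→ {A,C,G}; cost 1
[col 2] CKNRY: children CY:{G,T}, KNR:{A,C,G} ∩→ {G}; cost 0
[col 3] CY: children C:{A}, Y:{G} ∪→ {A,G}; cost 1
[col 3] NR: children N:{G}, R:{G} ∩→ {G}; cost 0
[col 3] KNR: children K:{G}, NR:{G} ∩→ {G}; cost 0
[col 3] CKNRY: children CY:{A,G}, KNR:{G} ∩→ {G}; cost 0
[col 4] CY: children C:{T}, Y:{G} ∪→ {G,T}; cost 1
[col 4] NR: children N:{C}, R:{T} ∪→ {C,T}; cost 1
[col 4] KNR: children K:{T}, NR:{C,T} ∩→ {T}; cost 0
[col 4] CKNRY: children CY:{G,T}, KNR:{T} ∩→ {T}; cost 0
per-site changes: [3, 2, 3, 1, 2]; total = 11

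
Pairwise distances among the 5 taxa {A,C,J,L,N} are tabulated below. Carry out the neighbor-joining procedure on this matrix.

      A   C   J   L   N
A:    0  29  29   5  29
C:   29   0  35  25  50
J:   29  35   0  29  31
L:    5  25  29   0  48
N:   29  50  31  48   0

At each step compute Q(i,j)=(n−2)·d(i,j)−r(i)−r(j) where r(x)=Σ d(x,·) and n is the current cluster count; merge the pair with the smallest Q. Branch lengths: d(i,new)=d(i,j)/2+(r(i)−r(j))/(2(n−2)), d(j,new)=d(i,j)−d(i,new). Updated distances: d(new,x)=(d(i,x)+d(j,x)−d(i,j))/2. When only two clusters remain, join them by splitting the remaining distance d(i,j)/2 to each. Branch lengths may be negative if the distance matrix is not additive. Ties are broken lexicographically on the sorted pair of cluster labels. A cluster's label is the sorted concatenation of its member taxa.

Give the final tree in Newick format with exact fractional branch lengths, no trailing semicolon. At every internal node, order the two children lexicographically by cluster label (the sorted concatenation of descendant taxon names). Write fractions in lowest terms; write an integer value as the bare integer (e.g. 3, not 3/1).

1. join J+N (d=31, Q=-189) ⇒ JN; edges |J|=59/6, |N|=127/6
  updated: d(A,JN)=27/2, d(C,JN)=27, d(JN,L)=23
2. join A+L (d=5, Q=-181/2) ⇒ AL; edges |A|=9/8, |L|=31/8
  updated: d(AL,C)=49/2, d(AL,JN)=63/4
3. join AL+C (d=49/2, Q=-269/4) ⇒ ACL; edges |AL|=53/8, |C|=143/8
  updated: d(ACL,JN)=73/8
4. join ACL+JN (d=73/8) ⇒ ACJLN; edges |ACL|=73/16, |JN|=73/16
final tree: (((A:9/8,L:31/8):53/8,C:143/8):73/16,(J:59/6,N:127/6):73/16)
total length: 557/8

(((A:9/8,L:31/8):53/8,C:143/8):73/16,(J:59/6,N:127/6):73/16)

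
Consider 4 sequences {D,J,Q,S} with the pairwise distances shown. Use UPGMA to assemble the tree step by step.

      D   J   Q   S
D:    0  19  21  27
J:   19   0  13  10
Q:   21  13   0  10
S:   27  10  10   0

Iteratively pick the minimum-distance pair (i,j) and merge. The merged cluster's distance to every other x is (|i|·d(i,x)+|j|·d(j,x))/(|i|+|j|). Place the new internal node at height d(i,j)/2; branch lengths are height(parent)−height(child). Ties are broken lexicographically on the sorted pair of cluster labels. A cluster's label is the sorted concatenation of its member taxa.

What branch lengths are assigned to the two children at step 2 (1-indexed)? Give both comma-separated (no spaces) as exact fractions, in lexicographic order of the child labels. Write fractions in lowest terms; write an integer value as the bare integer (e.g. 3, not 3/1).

1. join J+S (d=10) ⇒ JS; edges |J|=5, |S|=5
  updated: d(D,JS)=23, d(JS,Q)=23/2
2. join JS+Q (d=23/2) ⇒ JQS; edges |JS|=3/4, |Q|=23/4
  updated: d(D,JQS)=67/3
3. join D+JQS (d=67/3) ⇒ DJQS; edges |D|=67/6, |JQS|=65/12
final tree: (D:67/6,((J:5,S:5):3/4,Q:23/4):65/12)
total length: 397/12

3/4,23/4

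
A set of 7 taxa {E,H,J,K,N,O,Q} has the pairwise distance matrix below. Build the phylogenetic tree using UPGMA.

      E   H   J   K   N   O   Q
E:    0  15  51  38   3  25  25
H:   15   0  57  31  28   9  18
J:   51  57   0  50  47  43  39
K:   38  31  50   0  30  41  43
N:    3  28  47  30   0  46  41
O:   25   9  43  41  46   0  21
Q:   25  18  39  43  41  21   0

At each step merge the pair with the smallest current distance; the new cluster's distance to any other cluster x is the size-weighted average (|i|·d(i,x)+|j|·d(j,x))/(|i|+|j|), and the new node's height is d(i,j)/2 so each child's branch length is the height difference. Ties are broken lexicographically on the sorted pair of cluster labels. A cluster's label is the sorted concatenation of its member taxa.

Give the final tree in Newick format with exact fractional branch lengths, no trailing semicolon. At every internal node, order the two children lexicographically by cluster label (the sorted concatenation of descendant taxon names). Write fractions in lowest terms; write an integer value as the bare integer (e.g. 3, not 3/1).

((((E:3/2,N:3/2):27/2,((H:9/2,O:9/2):21/4,Q:39/4):21/4):33/10,K:183/10):337/60,J:287/12)

iteration 1: select E,N (d=3); attach at lengths (3/2, 3/2); label the merged cluster EN
  updated: d(EN,H)=43/2, d(EN,J)=49, d(EN,K)=34, d(EN,O)=71/2, d(EN,Q)=33
iteration 2: select H,O (d=9); attach at lengths (9/2, 9/2); label the merged cluster HO
  updated: d(EN,HO)=57/2, d(HO,J)=50, d(HO,K)=36, d(HO,Q)=39/2
iteration 3: select HO,Q (d=39/2); attach at lengths (21/4, 39/4); label the merged cluster HOQ
  updated: d(EN,HOQ)=30, d(HOQ,J)=139/3, d(HOQ,K)=115/3
iteration 4: select EN,HOQ (d=30); attach at lengths (27/2, 21/4); label the merged cluster EHNOQ
  updated: d(EHNOQ,J)=237/5, d(EHNOQ,K)=183/5
iteration 5: select EHNOQ,K (d=183/5); attach at lengths (33/10, 183/10); label the merged cluster EHKNOQ
  updated: d(EHKNOQ,J)=287/6
iteration 6: select EHKNOQ,J (d=287/6); attach at lengths (337/60, 287/12); label the merged cluster EHJKNOQ
final tree: ((((E:3/2,N:3/2):27/2,((H:9/2,O:9/2):21/4,Q:39/4):21/4):33/10,K:183/10):337/60,J:287/12)
total length: 5813/60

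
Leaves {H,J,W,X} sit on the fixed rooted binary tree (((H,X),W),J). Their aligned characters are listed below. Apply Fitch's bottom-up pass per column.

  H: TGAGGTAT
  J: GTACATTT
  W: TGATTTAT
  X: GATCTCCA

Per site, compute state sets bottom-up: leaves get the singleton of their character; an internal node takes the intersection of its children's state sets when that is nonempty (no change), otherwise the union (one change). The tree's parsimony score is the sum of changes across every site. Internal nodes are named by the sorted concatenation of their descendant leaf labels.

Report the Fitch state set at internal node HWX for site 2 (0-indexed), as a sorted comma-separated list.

A

site 0, node HX: H={T} ∪ X={G} → {G,T} (+1)
site 0, node HWX: HX={G,T} ∩ W={T} → {T} (+0)
site 0, node HJWX: HWX={T} ∪ J={G} → {G,T} (+1)
site 1, node HX: H={G} ∪ X={A} → {A,G} (+1)
site 1, node HWX: HX={A,G} ∩ W={G} → {G} (+0)
site 1, node HJWX: HWX={G} ∪ J={T} → {G,T} (+1)
site 2, node HX: H={A} ∪ X={T} → {A,T} (+1)
site 2, node HWX: HX={A,T} ∩ W={A} → {A} (+0)
site 2, node HJWX: HWX={A} ∩ J={A} → {A} (+0)
site 3, node HX: H={G} ∪ X={C} → {C,G} (+1)
site 3, node HWX: HX={C,G} ∪ W={T} → {C,G,T} (+1)
site 3, node HJWX: HWX={C,G,T} ∩ J={C} → {C} (+0)
site 4, node HX: H={G} ∪ X={T} → {G,T} (+1)
site 4, node HWX: HX={G,T} ∩ W={T} → {T} (+0)
site 4, node HJWX: HWX={T} ∪ J={A} → {A,T} (+1)
site 5, node HX: H={T} ∪ X={C} → {C,T} (+1)
site 5, node HWX: HX={C,T} ∩ W={T} → {T} (+0)
site 5, node HJWX: HWX={T} ∩ J={T} → {T} (+0)
site 6, node HX: H={A} ∪ X={C} → {A,C} (+1)
site 6, node HWX: HX={A,C} ∩ W={A} → {A} (+0)
site 6, node HJWX: HWX={A} ∪ J={T} → {A,T} (+1)
site 7, node HX: H={T} ∪ X={A} → {A,T} (+1)
site 7, node HWX: HX={A,T} ∩ W={T} → {T} (+0)
site 7, node HJWX: HWX={T} ∩ J={T} → {T} (+0)
per-site changes: [2, 2, 1, 2, 2, 1, 2, 1]; total = 13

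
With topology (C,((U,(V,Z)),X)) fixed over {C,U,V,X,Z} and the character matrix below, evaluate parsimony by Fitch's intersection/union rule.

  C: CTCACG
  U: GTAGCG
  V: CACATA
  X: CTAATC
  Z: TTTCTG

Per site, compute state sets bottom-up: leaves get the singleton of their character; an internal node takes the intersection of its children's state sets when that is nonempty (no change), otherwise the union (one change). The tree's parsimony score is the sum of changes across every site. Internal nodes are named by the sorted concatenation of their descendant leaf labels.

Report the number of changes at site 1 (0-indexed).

1

site 0, node VZ: V={C} ∪ Z={T} → {C,T} (+1)
site 0, node UVZ: U={G} ∪ VZ={C,T} → {C,G,T} (+1)
site 0, node UVXZ: UVZ={C,G,T} ∩ X={C} → {C} (+0)
site 0, node CUVXZ: C={C} ∩ UVXZ={C} → {C} (+0)
site 1, node VZ: V={A} ∪ Z={T} → {A,T} (+1)
site 1, node UVZ: U={T} ∩ VZ={A,T} → {T} (+0)
site 1, node UVXZ: UVZ={T} ∩ X={T} → {T} (+0)
site 1, node CUVXZ: C={T} ∩ UVXZ={T} → {T} (+0)
site 2, node VZ: V={C} ∪ Z={T} → {C,T} (+1)
site 2, node UVZ: U={A} ∪ VZ={C,T} → {A,C,T} (+1)
site 2, node UVXZ: UVZ={A,C,T} ∩ X={A} → {A} (+0)
site 2, node CUVXZ: C={C} ∪ UVXZ={A} → {A,C} (+1)
site 3, node VZ: V={A} ∪ Z={C} → {A,C} (+1)
site 3, node UVZ: U={G} ∪ VZ={A,C} → {A,C,G} (+1)
site 3, node UVXZ: UVZ={A,C,G} ∩ X={A} → {A} (+0)
site 3, node CUVXZ: C={A} ∩ UVXZ={A} → {A} (+0)
site 4, node VZ: V={T} ∩ Z={T} → {T} (+0)
site 4, node UVZ: U={C} ∪ VZ={T} → {C,T} (+1)
site 4, node UVXZ: UVZ={C,T} ∩ X={T} → {T} (+0)
site 4, node CUVXZ: C={C} ∪ UVXZ={T} → {C,T} (+1)
site 5, node VZ: V={A} ∪ Z={G} → {A,G} (+1)
site 5, node UVZ: U={G} ∩ VZ={A,G} → {G} (+0)
site 5, node UVXZ: UVZ={G} ∪ X={C} → {C,G} (+1)
site 5, node CUVXZ: C={G} ∩ UVXZ={C,G} → {G} (+0)
per-site changes: [2, 1, 3, 2, 2, 2]; total = 12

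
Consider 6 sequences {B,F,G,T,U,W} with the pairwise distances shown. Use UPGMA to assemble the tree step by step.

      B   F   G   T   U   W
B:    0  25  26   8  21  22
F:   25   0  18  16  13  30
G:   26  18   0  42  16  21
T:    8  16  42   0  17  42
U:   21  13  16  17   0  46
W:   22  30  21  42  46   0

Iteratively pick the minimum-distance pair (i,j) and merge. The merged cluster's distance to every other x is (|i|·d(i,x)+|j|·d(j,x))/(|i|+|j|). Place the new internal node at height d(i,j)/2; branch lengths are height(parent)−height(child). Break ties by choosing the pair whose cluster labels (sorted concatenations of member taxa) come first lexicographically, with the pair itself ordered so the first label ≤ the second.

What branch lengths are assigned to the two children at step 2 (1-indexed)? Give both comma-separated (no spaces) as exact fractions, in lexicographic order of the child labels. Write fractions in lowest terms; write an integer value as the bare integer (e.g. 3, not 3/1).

13/2,13/2

1. join B+T (d=8) ⇒ BT; edges |B|=4, |T|=4
  updated: d(BT,F)=41/2, d(BT,G)=34, d(BT,U)=19, d(BT,W)=32
2. join F+U (d=13) ⇒ FU; edges |F|=13/2, |U|=13/2
  updated: d(BT,FU)=79/4, d(FU,G)=17, d(FU,W)=38
3. join FU+G (d=17) ⇒ FGU; edges |FU|=2, |G|=17/2
  updated: d(BT,FGU)=49/2, d(FGU,W)=97/3
4. join BT+FGU (d=49/2) ⇒ BFGTU; edges |BT|=33/4, |FGU|=15/4
  updated: d(BFGTU,W)=161/5
5. join BFGTU+W (d=161/5) ⇒ BFGTUW; edges |BFGTU|=77/20, |W|=161/10
final tree: (((B:4,T:4):33/4,((F:13/2,U:13/2):2,G:17/2):15/4):77/20,W:161/10)
total length: 1269/20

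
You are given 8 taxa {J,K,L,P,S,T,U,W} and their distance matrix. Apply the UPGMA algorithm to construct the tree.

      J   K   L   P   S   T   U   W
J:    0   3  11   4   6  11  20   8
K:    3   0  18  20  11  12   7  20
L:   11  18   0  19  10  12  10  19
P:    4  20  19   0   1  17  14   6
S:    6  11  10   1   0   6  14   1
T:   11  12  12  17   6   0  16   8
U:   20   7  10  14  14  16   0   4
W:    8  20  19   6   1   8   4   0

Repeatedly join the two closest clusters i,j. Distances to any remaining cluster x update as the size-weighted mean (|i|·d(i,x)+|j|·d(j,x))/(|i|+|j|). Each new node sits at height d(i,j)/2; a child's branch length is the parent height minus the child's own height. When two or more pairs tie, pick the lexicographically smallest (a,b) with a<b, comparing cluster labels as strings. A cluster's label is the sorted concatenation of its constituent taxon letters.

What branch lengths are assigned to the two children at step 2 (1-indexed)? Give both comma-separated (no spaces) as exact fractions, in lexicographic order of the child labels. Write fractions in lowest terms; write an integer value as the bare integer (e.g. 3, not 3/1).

3/2,3/2

1. join P+S (d=1) ⇒ PS; edges |P|=1/2, |S|=1/2
  updated: d(J,PS)=5, d(K,PS)=31/2, d(L,PS)=29/2, d(PS,T)=23/2, d(PS,U)=14, d(PS,W)=7/2
2. join J+K (d=3) ⇒ JK; edges |J|=3/2, |K|=3/2
  updated: d(JK,L)=29/2, d(JK,PS)=41/4, d(JK,T)=23/2, d(JK,U)=27/2, d(JK,W)=14
3. join PS+W (d=7/2) ⇒ PSW; edges |PS|=5/4, |W|=7/4
  updated: d(JK,PSW)=23/2, d(L,PSW)=16, d(PSW,T)=31/3, d(PSW,U)=32/3
4. join L+U (d=10) ⇒ LU; edges |L|=5, |U|=5
  updated: d(JK,LU)=14, d(LU,PSW)=40/3, d(LU,T)=14
5. join PSW+T (d=31/3) ⇒ PSTW; edges |PSW|=41/12, |T|=31/6
  updated: d(JK,PSTW)=23/2, d(LU,PSTW)=27/2
6. join JK+PSTW (d=23/2) ⇒ JKPSTW; edges |JK|=17/4, |PSTW|=7/12
  updated: d(JKPSTW,LU)=41/3
7. join JKPSTW+LU (d=41/3) ⇒ JKLPSTUW; edges |JKPSTW|=13/12, |LU|=11/6
final tree: (((J:3/2,K:3/2):17/4,(((P:1/2,S:1/2):5/4,W:7/4):41/12,T:31/6):7/12):13/12,(L:5,U:5):11/6)
total length: 100/3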